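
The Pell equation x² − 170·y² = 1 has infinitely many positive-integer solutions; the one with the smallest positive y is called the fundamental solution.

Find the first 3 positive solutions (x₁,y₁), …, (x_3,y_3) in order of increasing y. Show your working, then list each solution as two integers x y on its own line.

339 26
229841 17628
155831859 11951758

√170 = [13; 26, …], period ℓ=1 (odd) → k=1
step 0: (13, 1)  from 13·(1,0) + (0,1)
step 1: (339, 26)  from 26·(13,1) + (1,0)
→ (339, 26).  Check: 339²=114921, 170·26²=114920, difference 1.
(x_2, y_2) = (339·339 + 170·26·26, 339·26 + 26·339) = (229841, 17628)
(x_3, y_3) = (339·229841 + 170·26·17628, 339·17628 + 26·229841) = (155831859, 11951758)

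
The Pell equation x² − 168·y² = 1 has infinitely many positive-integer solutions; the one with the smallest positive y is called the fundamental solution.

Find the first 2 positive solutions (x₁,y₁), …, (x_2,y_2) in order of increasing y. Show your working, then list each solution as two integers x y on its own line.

[12; 1,24] for √168; ℓ=2 ⇒ convergent index 1
k=0  a_k=12  p_k/q_k = 12/1
k=1  a_k=1  p_k/q_k = 13/1
fundamental: x₁=13, y₁=1  (since 169 − 168·1 = 1)
(13+1√168)^2 = 337 + 26√168

13 1
337 26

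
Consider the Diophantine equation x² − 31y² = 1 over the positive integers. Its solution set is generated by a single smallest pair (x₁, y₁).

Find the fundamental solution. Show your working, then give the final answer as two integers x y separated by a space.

√31 = [5; 1,1,3,5,3,1,1,10, …], period ℓ=8 (even) → k=7
step 0: (5, 1)  from 5·(1,0) + (0,1)
…
step 2: (11, 2)  from 1·(6,1) + (5,1)
…
step 4: (206, 37)  from 5·(39,7) + (11,2)
step 5: (657, 118)  from 3·(206,37) + (39,7)
step 6: (863, 155)  from 1·(657,118) + (206,37)
step 7: (1520, 273)  from 1·(863,155) + (657,118)
(x₁, y₁) = (1520, 273);  1520² − 31·273² = 1 ✓

1520 273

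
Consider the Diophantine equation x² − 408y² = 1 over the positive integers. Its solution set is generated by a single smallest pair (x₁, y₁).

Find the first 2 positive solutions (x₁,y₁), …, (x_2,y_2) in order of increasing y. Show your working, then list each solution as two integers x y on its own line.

101 5
20401 1010

d=408: √d = [20; 5,40] (ℓ=2, even), read p_1/q_1
i=0: a=20 ⇒ p=20, q=1
i=1: a=5 ⇒ p=101, q=5
(x₁, y₁) = (101, 5);  101² − 408·5² = 1 ✓
(101+5√408)^2 = 20401 + 1010√408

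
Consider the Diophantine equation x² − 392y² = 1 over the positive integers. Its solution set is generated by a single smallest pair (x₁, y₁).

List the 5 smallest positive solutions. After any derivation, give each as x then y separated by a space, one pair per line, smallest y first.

[19; 1,3,1,38] for √392; ℓ=4 ⇒ convergent index 3
k=0  a_k=19  p_k/q_k = 19/1
k=1  a_k=1  p_k/q_k = 20/1
k=2  a_k=3  p_k/q_k = 79/4
k=3  a_k=1  p_k/q_k = 99/5
fundamental: x₁=99, y₁=5  (since 9801 − 392·25 = 1)
(x_2, y_2) = (99·99 + 392·5·5, 99·5 + 5·99) = (19601, 990)
(x_3, y_3) = (99·19601 + 392·5·990, 99·990 + 5·19601) = (3880899, 196015)
(x_4, y_4) = (99·3880899 + 392·5·196015, 99·196015 + 5·3880899) = (768398401, 38809980)
(x_5, y_5) = (99·768398401 + 392·5·38809980, 99·38809980 + 5·768398401) = (152139002499, 7684180025)

99 5
19601 990
3880899 196015
768398401 38809980
152139002499 7684180025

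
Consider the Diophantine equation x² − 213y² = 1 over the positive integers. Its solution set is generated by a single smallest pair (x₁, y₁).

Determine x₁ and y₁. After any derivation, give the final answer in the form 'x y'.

194399 13320

√213 → a₀=14, period (1,1,2,6,1,8,1,6,2,1,1,28); ℓ=12 even so k=11
a_0=14:  p_0=14·1+0=14,  q_0=14·0+1=1
a_1=1:  p_1=1·14+1=15,  q_1=1·1+0=1
…
a_7=1:  p_7=1·4787+540=5327,  q_7=1·328+37=365
a_8=6:  p_8=6·5327+4787=36749,  q_8=6·365+328=2518
a_9=2:  p_9=2·36749+5327=78825,  q_9=2·2518+365=5401
a_10=1:  p_10=1·78825+36749=115574,  q_10=1·5401+2518=7919
a_11=1:  p_11=1·115574+78825=194399,  q_11=1·7919+5401=13320
(x₁, y₁) = (194399, 13320);  194399² − 213·13320² = 1 ✓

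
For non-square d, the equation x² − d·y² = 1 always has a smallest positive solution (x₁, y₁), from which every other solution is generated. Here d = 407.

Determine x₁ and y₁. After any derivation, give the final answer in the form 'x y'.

[20; 5,1,2,1,5,40] for √407; ℓ=6 ⇒ convergent index 5
k=0  a_k=20  p_k/q_k = 20/1
k=1  a_k=5  p_k/q_k = 101/5
k=2  a_k=1  p_k/q_k = 121/6
k=3  a_k=2  p_k/q_k = 343/17
k=4  a_k=1  p_k/q_k = 464/23
k=5  a_k=5  p_k/q_k = 2663/132
(x₁, y₁) = (2663, 132);  2663² − 407·132² = 1 ✓

2663 132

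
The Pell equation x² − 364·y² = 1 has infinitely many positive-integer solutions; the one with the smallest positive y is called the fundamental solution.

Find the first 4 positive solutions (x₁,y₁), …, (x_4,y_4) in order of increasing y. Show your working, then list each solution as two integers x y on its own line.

√364 = [19; 12,1,2,3,1,8,1,3,2,1,12,38, …], period ℓ=12 (even) → k=11
a_0=19:  p_0=19·1+0=19,  q_0=19·0+1=1
a_1=12:  p_1=12·19+1=229,  q_1=12·1+0=12
a_2=1:  p_2=1·229+19=248,  q_2=1·12+1=13
…
a_4=3:  p_4=3·725+248=2423,  q_4=3·38+13=127
a_5=1:  p_5=1·2423+725=3148,  q_5=1·127+38=165
a_6=8:  p_6=8·3148+2423=27607,  q_6=8·165+127=1447
…
a_8=3:  p_8=3·30755+27607=119872,  q_8=3·1612+1447=6283
a_9=2:  p_9=2·119872+30755=270499,  q_9=2·6283+1612=14178
a_10=1:  p_10=1·270499+119872=390371,  q_10=1·14178+6283=20461
a_11=12:  p_11=12·390371+270499=4954951,  q_11=12·20461+14178=259710
(x₁, y₁) = (4954951, 259710);  4954951² − 364·259710² = 1 ✓
n=2: (4954951,259710)∘(4954951,259710) = (4954951·4954951+364·259710·259710, 4954951·259710+259710·4954951) = (49103078824801,2573700648420)
n=3: (49103078824801,2573700648420)∘(4954951,259710) = (4954951·49103078824801+364·259710·2573700648420, 4954951·2573700648420+259710·49103078824801) = (486606699052048124551,25505121203178395130)
n=4: (486606699052048124551,25505121203178395130)∘(4954951,259710) = (4954951·486606699052048124551+364·259710·25505121203178395130, 4954951·25505121203178395130+259710·486606699052048124551) = (4822224700149240710505379201,252753251621617410554928840)

4954951 259710
49103078824801 2573700648420
486606699052048124551 25505121203178395130
4822224700149240710505379201 252753251621617410554928840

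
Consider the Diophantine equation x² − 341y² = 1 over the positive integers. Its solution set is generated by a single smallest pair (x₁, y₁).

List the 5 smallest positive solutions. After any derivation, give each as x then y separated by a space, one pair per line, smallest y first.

d=341: √d = [18; 2,6,1,8,2,…,6,2,36] (ℓ=14, even), read p_13/q_13
i=0: a=18 ⇒ p=18, q=1
…
i=9: a=2 ⇒ p=76727, q=4155
…
i=12: a=6 ⇒ p=4953942, q=268271
i=13: a=2 ⇒ p=10626551, q=575460
(x₁, y₁) = (10626551, 575460);  10626551² − 341·575460² = 1 ✓
n=2: (10626551,575460)∘(10626551,575460) = (10626551·10626551+341·575460·575460, 10626551·575460+575460·10626551) = (225847172311201,12230310076920)
n=3: (225847172311201,12230310076920)∘(10626551,575460) = (10626551·225847172311201+341·575460·12230310076920, 10626551·12230310076920+575460·225847172311201) = (4799952989541519968951,259932027556408030380)
n=4: (4799952989541519968951,259932027556408030380)∘(10626551,575460) = (10626551·4799952989541519968951+341·575460·259932027556408030380, 10626551·259932027556408030380+575460·4799952989541519968951) = (102013890481930631287980124801,5524361894723138392975161840)
n=5: (102013890481930631287980124801,5524361894723138392975161840)∘(10626551,575460) = (10626551·102013890481930631287980124801+341·575460·5524361894723138392975161840, 10626551·5524361894723138392975161840+575460·102013890481930631287980124801) = (2168111619829296063734843424848413751,117409826833463862093989641643997300)

10626551 575460
225847172311201 12230310076920
4799952989541519968951 259932027556408030380
102013890481930631287980124801 5524361894723138392975161840
2168111619829296063734843424848413751 117409826833463862093989641643997300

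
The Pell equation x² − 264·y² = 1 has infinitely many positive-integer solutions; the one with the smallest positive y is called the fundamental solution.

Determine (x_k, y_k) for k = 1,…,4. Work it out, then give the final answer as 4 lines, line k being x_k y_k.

√264 → a₀=16, period (4,32); ℓ=2 even so k=1
step 0: (16, 1)  from 16·(1,0) + (0,1)
step 1: (65, 4)  from 4·(16,1) + (1,0)
→ (65, 4).  Check: 65²=4225, 264·4²=4224, difference 1.
(x_2, y_2) = (65·65 + 264·4·4, 65·4 + 4·65) = (8449, 520)
(x_3, y_3) = (65·8449 + 264·4·520, 65·520 + 4·8449) = (1098305, 67596)
(x_4, y_4) = (65·1098305 + 264·4·67596, 65·67596 + 4·1098305) = (142771201, 8786960)

65 4
8449 520
1098305 67596
142771201 8786960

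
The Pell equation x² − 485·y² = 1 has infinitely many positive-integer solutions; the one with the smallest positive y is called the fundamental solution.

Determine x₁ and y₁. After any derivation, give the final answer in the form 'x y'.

√485 → a₀=22, period (44); ℓ=1 odd so k=1
step 0: (22, 1)  from 22·(1,0) + (0,1)
step 1: (969, 44)  from 44·(22,1) + (1,0)
fundamental: x₁=969, y₁=44  (since 938961 − 485·1936 = 1)

969 44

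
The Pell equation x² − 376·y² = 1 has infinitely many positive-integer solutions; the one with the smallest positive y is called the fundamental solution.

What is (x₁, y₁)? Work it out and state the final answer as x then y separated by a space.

[19; 2,1,1,3,1,…,1,2,38] for √376; ℓ=16 ⇒ convergent index 15
step 0: (19, 1)  from 19·(1,0) + (0,1)
step 1: (39, 2)  from 2·(19,1) + (1,0)
step 2: (58, 3)  from 1·(39,2) + (19,1)
step 3: (97, 5)  from 1·(58,3) + (39,2)
step 4: (349, 18)  from 3·(97,5) + (58,3)
step 5: (446, 23)  from 1·(349,18) + (97,5)
step 6: (1241, 64)  from 2·(446,23) + (349,18)
…
step 8: (12953, 668)  from 4·(2928,151) + (1241,64)
step 9: (28834, 1487)  from 2·(12953,668) + (2928,151)
step 10: (70621, 3642)  from 2·(28834,1487) + (12953,668)
step 11: (99455, 5129)  from 1·(70621,3642) + (28834,1487)
step 12: (368986, 19029)  from 3·(99455,5129) + (70621,3642)
step 13: (468441, 24158)  from 1·(368986,19029) + (99455,5129)
step 14: (837427, 43187)  from 1·(468441,24158) + (368986,19029)
step 15: (2143295, 110532)  from 2·(837427,43187) + (468441,24158)
→ (2143295, 110532).  Check: 2143295²=4593713457025, 376·110532²=4593713457024, difference 1.

2143295 110532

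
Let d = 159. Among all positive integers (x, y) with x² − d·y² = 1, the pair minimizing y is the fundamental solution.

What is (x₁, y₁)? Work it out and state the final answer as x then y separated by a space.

[12; 1,1,1,1,3,1,1,1,1,24] for √159; ℓ=10 ⇒ convergent index 9
step 0: (12, 1)  from 12·(1,0) + (0,1)
…
step 2: (25, 2)  from 1·(13,1) + (12,1)
…
step 6: (290, 23)  from 1·(227,18) + (63,5)
step 7: (517, 41)  from 1·(290,23) + (227,18)
step 8: (807, 64)  from 1·(517,41) + (290,23)
step 9: (1324, 105)  from 1·(807,64) + (517,41)
(x₁, y₁) = (1324, 105);  1324² − 159·105² = 1 ✓

1324 105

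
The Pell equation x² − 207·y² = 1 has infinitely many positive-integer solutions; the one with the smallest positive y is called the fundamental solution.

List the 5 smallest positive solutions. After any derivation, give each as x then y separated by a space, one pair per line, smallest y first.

1151 80
2649601 184160
6099380351 423936240
14040770918401 975901040320
32321848554778751 2246523770880400

√207 = [14; 2,1,1,2,1,1,2,28, …], period ℓ=8 (even) → k=7
k=0  a_k=14  p_k/q_k = 14/1
…
k=5  a_k=1  p_k/q_k = 259/18
k=6  a_k=1  p_k/q_k = 446/31
k=7  a_k=2  p_k/q_k = 1151/80
(x₁, y₁) = (1151, 80);  1151² − 207·80² = 1 ✓
(x_2, y_2) = (1151·1151 + 207·80·80, 1151·80 + 80·1151) = (2649601, 184160)
(x_3, y_3) = (1151·2649601 + 207·80·184160, 1151·184160 + 80·2649601) = (6099380351, 423936240)
(x_4, y_4) = (1151·6099380351 + 207·80·423936240, 1151·423936240 + 80·6099380351) = (14040770918401, 975901040320)
(x_5, y_5) = (1151·14040770918401 + 207·80·975901040320, 1151·975901040320 + 80·14040770918401) = (32321848554778751, 2246523770880400)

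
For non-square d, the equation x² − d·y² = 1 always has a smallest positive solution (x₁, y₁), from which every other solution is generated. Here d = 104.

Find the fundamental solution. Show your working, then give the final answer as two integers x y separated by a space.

[10; 5,20] for √104; ℓ=2 ⇒ convergent index 1
a_0=10:  p_0=10·1+0=10,  q_0=10·0+1=1
a_1=5:  p_1=5·10+1=51,  q_1=5·1+0=5
(x₁, y₁) = (51, 5);  51² − 104·5² = 1 ✓

51 5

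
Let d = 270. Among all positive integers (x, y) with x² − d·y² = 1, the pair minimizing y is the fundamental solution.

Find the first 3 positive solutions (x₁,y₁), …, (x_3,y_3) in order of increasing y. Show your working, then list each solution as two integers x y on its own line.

[16; 2,3,6,3,2,32] for √270; ℓ=6 ⇒ convergent index 5
i=0: a=16 ⇒ p=16, q=1
…
i=4: a=3 ⇒ p=2284, q=139
i=5: a=2 ⇒ p=5291, q=322
→ (5291, 322).  Check: 5291²=27994681, 270·322²=27994680, difference 1.
k=2:  x_2 = 5291·5291+270·322·322 = 55989361,  y_2 = 5291·322+322·5291 = 3407404
k=3:  x_3 = 5291·55989361+270·322·3407404 = 592479412811,  y_3 = 5291·3407404+322·55989361 = 36057148806

5291 322
55989361 3407404
592479412811 36057148806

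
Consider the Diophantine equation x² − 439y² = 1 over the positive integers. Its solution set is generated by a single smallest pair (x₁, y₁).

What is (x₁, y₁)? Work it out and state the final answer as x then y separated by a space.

440 21

[20; 1,19,1,40] for √439; ℓ=4 ⇒ convergent index 3
a_0=20:  p_0=20·1+0=20,  q_0=20·0+1=1
a_1=1:  p_1=1·20+1=21,  q_1=1·1+0=1
a_2=19:  p_2=19·21+20=419,  q_2=19·1+1=20
a_3=1:  p_3=1·419+21=440,  q_3=1·20+1=21
fundamental: x₁=440, y₁=21  (since 193600 − 439·441 = 1)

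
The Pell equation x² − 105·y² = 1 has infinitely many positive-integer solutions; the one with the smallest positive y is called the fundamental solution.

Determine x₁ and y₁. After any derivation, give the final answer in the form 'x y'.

[10; 4,20] for √105; ℓ=2 ⇒ convergent index 1
a_0=10:  p_0=10·1+0=10,  q_0=10·0+1=1
a_1=4:  p_1=4·10+1=41,  q_1=4·1+0=4
(x₁, y₁) = (41, 4);  41² − 105·4² = 1 ✓

41 4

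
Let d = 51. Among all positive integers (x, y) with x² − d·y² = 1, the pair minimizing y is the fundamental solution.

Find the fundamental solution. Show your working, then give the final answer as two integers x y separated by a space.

√51 = [7; 7,14, …], period ℓ=2 (even) → k=1
a_0=7:  p_0=7·1+0=7,  q_0=7·0+1=1
a_1=7:  p_1=7·7+1=50,  q_1=7·1+0=7
fundamental: x₁=50, y₁=7  (since 2500 − 51·49 = 1)

50 7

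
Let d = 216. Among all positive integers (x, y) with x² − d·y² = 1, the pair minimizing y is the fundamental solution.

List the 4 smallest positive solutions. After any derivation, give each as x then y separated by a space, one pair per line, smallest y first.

485 33
470449 32010
456335045 31049667
442644523201 30118144980

[14; 1,2,3,2,1,28] for √216; ℓ=6 ⇒ convergent index 5
k=0  a_k=14  p_k/q_k = 14/1
k=1  a_k=1  p_k/q_k = 15/1
k=2  a_k=2  p_k/q_k = 44/3
k=3  a_k=3  p_k/q_k = 147/10
k=4  a_k=2  p_k/q_k = 338/23
k=5  a_k=1  p_k/q_k = 485/33
fundamental: x₁=485, y₁=33  (since 235225 − 216·1089 = 1)
k=2:  x_2 = 485·485+216·33·33 = 470449,  y_2 = 485·33+33·485 = 32010
k=3:  x_3 = 485·470449+216·33·32010 = 456335045,  y_3 = 485·32010+33·470449 = 31049667
k=4:  x_4 = 485·456335045+216·33·31049667 = 442644523201,  y_4 = 485·31049667+33·456335045 = 30118144980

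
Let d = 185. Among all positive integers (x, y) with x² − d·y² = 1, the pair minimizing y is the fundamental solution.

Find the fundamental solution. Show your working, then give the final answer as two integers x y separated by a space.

√185 → a₀=13, period (1,1,1,1,26); ℓ=5 odd so k=9
k=0  a_k=13  p_k/q_k = 13/1
k=1  a_k=1  p_k/q_k = 14/1
…
k=5  a_k=26  p_k/q_k = 1809/133
k=6  a_k=1  p_k/q_k = 1877/138
…
k=8  a_k=1  p_k/q_k = 5563/409
k=9  a_k=1  p_k/q_k = 9249/680
fundamental: x₁=9249, y₁=680  (since 85544001 − 185·462400 = 1)

9249 680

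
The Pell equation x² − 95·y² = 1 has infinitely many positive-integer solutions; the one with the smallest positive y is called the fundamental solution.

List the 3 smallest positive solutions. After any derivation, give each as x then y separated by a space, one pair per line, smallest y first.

d=95: √d = [9; 1,2,1,18] (ℓ=4, even), read p_3/q_3
a_0=9:  p_0=9·1+0=9,  q_0=9·0+1=1
a_1=1:  p_1=1·9+1=10,  q_1=1·1+0=1
a_2=2:  p_2=2·10+9=29,  q_2=2·1+1=3
a_3=1:  p_3=1·29+10=39,  q_3=1·3+1=4
fundamental: x₁=39, y₁=4  (since 1521 − 95·16 = 1)
n=2: (39,4)∘(39,4) = (39·39+95·4·4, 39·4+4·39) = (3041,312)
n=3: (3041,312)∘(39,4) = (39·3041+95·4·312, 39·312+4·3041) = (237159,24332)

39 4
3041 312
237159 24332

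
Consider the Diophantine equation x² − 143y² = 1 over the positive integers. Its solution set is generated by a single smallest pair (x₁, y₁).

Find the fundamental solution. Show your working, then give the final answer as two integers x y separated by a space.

√143 → a₀=11, period (1,22); ℓ=2 even so k=1
step 0: (11, 1)  from 11·(1,0) + (0,1)
step 1: (12, 1)  from 1·(11,1) + (1,0)
(x₁, y₁) = (12, 1);  12² − 143·1² = 1 ✓

12 1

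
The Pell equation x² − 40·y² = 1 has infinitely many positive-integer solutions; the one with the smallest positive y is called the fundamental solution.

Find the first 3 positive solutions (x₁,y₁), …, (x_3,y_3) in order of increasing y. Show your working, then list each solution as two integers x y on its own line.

√40 = [6; 3,12, …], period ℓ=2 (even) → k=1
step 0: (6, 1)  from 6·(1,0) + (0,1)
step 1: (19, 3)  from 3·(6,1) + (1,0)
→ (19, 3).  Check: 19²=361, 40·3²=360, difference 1.
k=2:  x_2 = 19·19+40·3·3 = 721,  y_2 = 19·3+3·19 = 114
k=3:  x_3 = 19·721+40·3·114 = 27379,  y_3 = 19·114+3·721 = 4329

19 3
721 114
27379 4329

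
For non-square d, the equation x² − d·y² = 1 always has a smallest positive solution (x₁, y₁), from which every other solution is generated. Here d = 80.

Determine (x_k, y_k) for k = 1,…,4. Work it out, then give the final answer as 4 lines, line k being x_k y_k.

d=80: √d = [8; 1,16] (ℓ=2, even), read p_1/q_1
step 0: (8, 1)  from 8·(1,0) + (0,1)
step 1: (9, 1)  from 1·(8,1) + (1,0)
(x₁, y₁) = (9, 1);  9² − 80·1² = 1 ✓
(x_2, y_2) = (9·9 + 80·1·1, 9·1 + 1·9) = (161, 18)
(x_3, y_3) = (9·161 + 80·1·18, 9·18 + 1·161) = (2889, 323)
(x_4, y_4) = (9·2889 + 80·1·323, 9·323 + 1·2889) = (51841, 5796)

9 1
161 18
2889 323
51841 5796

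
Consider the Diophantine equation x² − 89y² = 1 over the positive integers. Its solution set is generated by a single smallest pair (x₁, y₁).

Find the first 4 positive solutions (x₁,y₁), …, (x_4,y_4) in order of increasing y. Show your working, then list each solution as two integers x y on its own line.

[9; 2,3,3,2,18] for √89; ℓ=5 ⇒ convergent index 9
step 0: (9, 1)  from 9·(1,0) + (0,1)
…
step 2: (66, 7)  from 3·(19,2) + (9,1)
…
step 7: (66019, 6998)  from 3·(18934,2007) + (9217,977)
step 8: (216991, 23001)  from 3·(66019,6998) + (18934,2007)
step 9: (500001, 53000)  from 2·(216991,23001) + (66019,6998)
fundamental: x₁=500001, y₁=53000  (since 250001000001 − 89·2809000000 = 1)
(x_2, y_2) = (500001·500001 + 89·53000·53000, 500001·53000 + 53000·500001) = (500002000001, 53000106000)
(x_3, y_3) = (500001·500002000001 + 89·53000·53000106000, 500001·53000106000 + 53000·500002000001) = (500003000004500001, 53000212000159000)
(x_4, y_4) = (500001·500003000004500001 + 89·53000·53000212000159000, 500001·53000212000159000 + 53000·500003000004500001) = (500004000010000008000001, 53000318000530000212000)

500001 53000
500002000001 53000106000
500003000004500001 53000212000159000
500004000010000008000001 53000318000530000212000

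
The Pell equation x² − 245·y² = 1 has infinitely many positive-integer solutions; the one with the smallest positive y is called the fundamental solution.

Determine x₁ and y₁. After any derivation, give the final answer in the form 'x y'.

51841 3312

d=245: √d = [15; 1,1,1,7,6,7,1,1,1,30] (ℓ=10, even), read p_9/q_9
i=0: a=15 ⇒ p=15, q=1
…
i=2: a=1 ⇒ p=31, q=2
i=3: a=1 ⇒ p=47, q=3
…
i=8: a=1 ⇒ p=33825, q=2161
i=9: a=1 ⇒ p=51841, q=3312
→ (51841, 3312).  Check: 51841²=2687489281, 245·3312²=2687489280, difference 1.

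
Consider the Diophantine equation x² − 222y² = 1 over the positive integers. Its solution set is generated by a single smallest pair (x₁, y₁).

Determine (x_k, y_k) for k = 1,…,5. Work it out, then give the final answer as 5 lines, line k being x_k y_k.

√222 → a₀=14, period (1,8,1,28); ℓ=4 even so k=3
step 0: (14, 1)  from 14·(1,0) + (0,1)
step 1: (15, 1)  from 1·(14,1) + (1,0)
step 2: (134, 9)  from 8·(15,1) + (14,1)
step 3: (149, 10)  from 1·(134,9) + (15,1)
(x₁, y₁) = (149, 10);  149² − 222·10² = 1 ✓
(x_2, y_2) = (149·149 + 222·10·10, 149·10 + 10·149) = (44401, 2980)
(x_3, y_3) = (149·44401 + 222·10·2980, 149·2980 + 10·44401) = (13231349, 888030)
(x_4, y_4) = (149·13231349 + 222·10·888030, 149·888030 + 10·13231349) = (3942897601, 264629960)
(x_5, y_5) = (149·3942897601 + 222·10·264629960, 149·264629960 + 10·3942897601) = (1174970253749, 78858840050)

149 10
44401 2980
13231349 888030
3942897601 264629960
1174970253749 78858840050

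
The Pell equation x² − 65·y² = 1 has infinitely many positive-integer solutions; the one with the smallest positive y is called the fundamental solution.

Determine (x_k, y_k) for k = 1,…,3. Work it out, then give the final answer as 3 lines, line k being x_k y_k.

√65 = [8; 16, …], period ℓ=1 (odd) → k=1
step 0: (8, 1)  from 8·(1,0) + (0,1)
step 1: (129, 16)  from 16·(8,1) + (1,0)
(x₁, y₁) = (129, 16);  129² − 65·16² = 1 ✓
(x_2, y_2) = (129·129 + 65·16·16, 129·16 + 16·129) = (33281, 4128)
(x_3, y_3) = (129·33281 + 65·16·4128, 129·4128 + 16·33281) = (8586369, 1065008)

129 16
33281 4128
8586369 1065008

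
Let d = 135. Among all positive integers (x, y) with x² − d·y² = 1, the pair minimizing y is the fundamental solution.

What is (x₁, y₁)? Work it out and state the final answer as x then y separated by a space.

d=135: √d = [11; 1,1,1,1,1,1,1,22] (ℓ=8, even), read p_7/q_7
a_0=11:  p_0=11·1+0=11,  q_0=11·0+1=1
a_1=1:  p_1=1·11+1=12,  q_1=1·1+0=1
a_2=1:  p_2=1·12+11=23,  q_2=1·1+1=2
a_3=1:  p_3=1·23+12=35,  q_3=1·2+1=3
…
a_5=1:  p_5=1·58+35=93,  q_5=1·5+3=8
a_6=1:  p_6=1·93+58=151,  q_6=1·8+5=13
a_7=1:  p_7=1·151+93=244,  q_7=1·13+8=21
→ (244, 21).  Check: 244²=59536, 135·21²=59535, difference 1.

244 21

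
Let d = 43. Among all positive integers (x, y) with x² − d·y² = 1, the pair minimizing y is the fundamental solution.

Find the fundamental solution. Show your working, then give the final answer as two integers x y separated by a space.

3482 531

d=43: √d = [6; 1,1,3,1,5,1,3,1,1,12] (ℓ=10, even), read p_9/q_9
k=0  a_k=6  p_k/q_k = 6/1
k=1  a_k=1  p_k/q_k = 7/1
k=2  a_k=1  p_k/q_k = 13/2
k=3  a_k=3  p_k/q_k = 46/7
k=4  a_k=1  p_k/q_k = 59/9
k=5  a_k=5  p_k/q_k = 341/52
k=6  a_k=1  p_k/q_k = 400/61
…
k=8  a_k=1  p_k/q_k = 1941/296
k=9  a_k=1  p_k/q_k = 3482/531
(x₁, y₁) = (3482, 531);  3482² − 43·531² = 1 ✓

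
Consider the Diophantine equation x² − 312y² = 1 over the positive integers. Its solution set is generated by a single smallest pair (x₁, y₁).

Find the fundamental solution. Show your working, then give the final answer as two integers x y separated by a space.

√312 = [17; 1,1,1,34, …], period ℓ=4 (even) → k=3
step 0: (17, 1)  from 17·(1,0) + (0,1)
step 1: (18, 1)  from 1·(17,1) + (1,0)
step 2: (35, 2)  from 1·(18,1) + (17,1)
step 3: (53, 3)  from 1·(35,2) + (18,1)
fundamental: x₁=53, y₁=3  (since 2809 − 312·9 = 1)

53 3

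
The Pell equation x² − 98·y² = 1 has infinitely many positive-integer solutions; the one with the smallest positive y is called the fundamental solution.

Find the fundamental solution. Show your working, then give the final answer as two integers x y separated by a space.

√98 = [9; 1,8,1,18, …], period ℓ=4 (even) → k=3
a_0=9:  p_0=9·1+0=9,  q_0=9·0+1=1
…
a_2=8:  p_2=8·10+9=89,  q_2=8·1+1=9
a_3=1:  p_3=1·89+10=99,  q_3=1·9+1=10
(x₁, y₁) = (99, 10);  99² − 98·10² = 1 ✓

99 10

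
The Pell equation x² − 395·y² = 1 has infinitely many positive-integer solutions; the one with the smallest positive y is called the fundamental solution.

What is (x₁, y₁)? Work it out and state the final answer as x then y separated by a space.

d=395: √d = [19; 1,6,1,38] (ℓ=4, even), read p_3/q_3
k=0  a_k=19  p_k/q_k = 19/1
k=1  a_k=1  p_k/q_k = 20/1
k=2  a_k=6  p_k/q_k = 139/7
k=3  a_k=1  p_k/q_k = 159/8
fundamental: x₁=159, y₁=8  (since 25281 − 395·64 = 1)

159 8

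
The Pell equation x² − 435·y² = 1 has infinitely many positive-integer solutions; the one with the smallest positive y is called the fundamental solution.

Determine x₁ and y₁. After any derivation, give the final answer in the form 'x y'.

146 7

d=435: √d = [20; 1,5,1,40] (ℓ=4, even), read p_3/q_3
i=0: a=20 ⇒ p=20, q=1
i=1: a=1 ⇒ p=21, q=1
i=2: a=5 ⇒ p=125, q=6
i=3: a=1 ⇒ p=146, q=7
fundamental: x₁=146, y₁=7  (since 21316 − 435·49 = 1)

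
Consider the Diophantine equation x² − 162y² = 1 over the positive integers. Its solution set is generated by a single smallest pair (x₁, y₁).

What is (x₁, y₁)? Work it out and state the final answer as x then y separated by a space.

19601 1540

d=162: √d = [12; 1,2,1,2,12,2,1,2,1,24] (ℓ=10, even), read p_9/q_9
k=0  a_k=12  p_k/q_k = 12/1
…
k=2  a_k=2  p_k/q_k = 38/3
k=3  a_k=1  p_k/q_k = 51/4
k=4  a_k=2  p_k/q_k = 140/11
…
k=6  a_k=2  p_k/q_k = 3602/283
k=7  a_k=1  p_k/q_k = 5333/419
k=8  a_k=2  p_k/q_k = 14268/1121
k=9  a_k=1  p_k/q_k = 19601/1540
fundamental: x₁=19601, y₁=1540  (since 384199201 − 162·2371600 = 1)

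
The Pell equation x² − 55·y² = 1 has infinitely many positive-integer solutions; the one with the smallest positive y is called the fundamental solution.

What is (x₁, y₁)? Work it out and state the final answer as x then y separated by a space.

√55 → a₀=7, period (2,2,2,14); ℓ=4 even so k=3
step 0: (7, 1)  from 7·(1,0) + (0,1)
…
step 2: (37, 5)  from 2·(15,2) + (7,1)
step 3: (89, 12)  from 2·(37,5) + (15,2)
(x₁, y₁) = (89, 12);  89² − 55·12² = 1 ✓

89 12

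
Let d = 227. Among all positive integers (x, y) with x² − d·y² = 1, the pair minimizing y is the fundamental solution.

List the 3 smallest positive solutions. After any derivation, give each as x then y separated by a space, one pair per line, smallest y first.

226 15
102151 6780
46172026 3064545

√227 → a₀=15, period (15,30); ℓ=2 even so k=1
i=0: a=15 ⇒ p=15, q=1
i=1: a=15 ⇒ p=226, q=15
fundamental: x₁=226, y₁=15  (since 51076 − 227·225 = 1)
k=2:  x_2 = 226·226+227·15·15 = 102151,  y_2 = 226·15+15·226 = 6780
k=3:  x_3 = 226·102151+227·15·6780 = 46172026,  y_3 = 226·6780+15·102151 = 3064545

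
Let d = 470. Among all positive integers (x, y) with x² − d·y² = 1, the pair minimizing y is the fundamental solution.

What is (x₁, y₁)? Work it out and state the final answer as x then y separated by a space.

1691 78

√470 → a₀=21, period (1,2,8,2,1,42); ℓ=6 even so k=5
a_0=21:  p_0=21·1+0=21,  q_0=21·0+1=1
a_1=1:  p_1=1·21+1=22,  q_1=1·1+0=1
a_2=2:  p_2=2·22+21=65,  q_2=2·1+1=3
a_3=8:  p_3=8·65+22=542,  q_3=8·3+1=25
a_4=2:  p_4=2·542+65=1149,  q_4=2·25+3=53
a_5=1:  p_5=1·1149+542=1691,  q_5=1·53+25=78
fundamental: x₁=1691, y₁=78  (since 2859481 − 470·6084 = 1)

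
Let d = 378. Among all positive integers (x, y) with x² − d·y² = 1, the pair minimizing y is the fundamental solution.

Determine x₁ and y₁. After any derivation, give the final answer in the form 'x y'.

8749 450

√378 = [19; 2,3,1,4,1,3,2,38, …], period ℓ=8 (even) → k=7
k=0  a_k=19  p_k/q_k = 19/1
k=1  a_k=2  p_k/q_k = 39/2
…
k=3  a_k=1  p_k/q_k = 175/9
k=4  a_k=4  p_k/q_k = 836/43
…
k=6  a_k=3  p_k/q_k = 3869/199
k=7  a_k=2  p_k/q_k = 8749/450
fundamental: x₁=8749, y₁=450  (since 76545001 − 378·202500 = 1)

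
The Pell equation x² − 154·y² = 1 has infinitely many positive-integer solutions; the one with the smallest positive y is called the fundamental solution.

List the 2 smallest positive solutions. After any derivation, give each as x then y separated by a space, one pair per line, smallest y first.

[12; 2,2,3,1,2,1,3,2,2,24] for √154; ℓ=10 ⇒ convergent index 9
k=0  a_k=12  p_k/q_k = 12/1
k=1  a_k=2  p_k/q_k = 25/2
k=2  a_k=2  p_k/q_k = 62/5
k=3  a_k=3  p_k/q_k = 211/17
k=4  a_k=1  p_k/q_k = 273/22
k=5  a_k=2  p_k/q_k = 757/61
k=6  a_k=1  p_k/q_k = 1030/83
k=7  a_k=3  p_k/q_k = 3847/310
k=8  a_k=2  p_k/q_k = 8724/703
k=9  a_k=2  p_k/q_k = 21295/1716
(x₁, y₁) = (21295, 1716);  21295² − 154·1716² = 1 ✓
(x_2, y_2) = (21295·21295 + 154·1716·1716, 21295·1716 + 1716·21295) = (906954049, 73084440)

21295 1716
906954049 73084440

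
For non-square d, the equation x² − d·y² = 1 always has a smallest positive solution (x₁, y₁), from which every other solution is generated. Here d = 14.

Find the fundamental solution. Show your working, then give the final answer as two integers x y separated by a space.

√14 → a₀=3, period (1,2,1,6); ℓ=4 even so k=3
k=0  a_k=3  p_k/q_k = 3/1
k=1  a_k=1  p_k/q_k = 4/1
k=2  a_k=2  p_k/q_k = 11/3
k=3  a_k=1  p_k/q_k = 15/4
fundamental: x₁=15, y₁=4  (since 225 − 14·16 = 1)

15 4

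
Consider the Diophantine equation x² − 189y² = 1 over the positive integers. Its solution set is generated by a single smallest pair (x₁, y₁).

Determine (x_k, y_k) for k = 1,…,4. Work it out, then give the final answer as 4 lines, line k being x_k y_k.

55 4
6049 440
665335 48396
73180801 5323120

d=189: √d = [13; 1,2,1,26] (ℓ=4, even), read p_3/q_3
a_0=13:  p_0=13·1+0=13,  q_0=13·0+1=1
a_1=1:  p_1=1·13+1=14,  q_1=1·1+0=1
a_2=2:  p_2=2·14+13=41,  q_2=2·1+1=3
a_3=1:  p_3=1·41+14=55,  q_3=1·3+1=4
→ (55, 4).  Check: 55²=3025, 189·4²=3024, difference 1.
n=2: (55,4)∘(55,4) = (55·55+189·4·4, 55·4+4·55) = (6049,440)
n=3: (6049,440)∘(55,4) = (55·6049+189·4·440, 55·440+4·6049) = (665335,48396)
n=4: (665335,48396)∘(55,4) = (55·665335+189·4·48396, 55·48396+4·665335) = (73180801,5323120)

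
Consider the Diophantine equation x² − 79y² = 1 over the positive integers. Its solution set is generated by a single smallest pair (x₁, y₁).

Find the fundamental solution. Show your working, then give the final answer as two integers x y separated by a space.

80 9

d=79: √d = [8; 1,7,1,16] (ℓ=4, even), read p_3/q_3
a_0=8:  p_0=8·1+0=8,  q_0=8·0+1=1
…
a_2=7:  p_2=7·9+8=71,  q_2=7·1+1=8
a_3=1:  p_3=1·71+9=80,  q_3=1·8+1=9
→ (80, 9).  Check: 80²=6400, 79·9²=6399, difference 1.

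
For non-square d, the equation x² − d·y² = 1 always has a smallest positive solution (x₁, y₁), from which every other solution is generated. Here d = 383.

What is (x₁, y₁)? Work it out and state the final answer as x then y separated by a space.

18768 959

[19; 1,1,3,19,3,1,1,38] for √383; ℓ=8 ⇒ convergent index 7
k=0  a_k=19  p_k/q_k = 19/1
…
k=6  a_k=1  p_k/q_k = 10705/547
k=7  a_k=1  p_k/q_k = 18768/959
fundamental: x₁=18768, y₁=959  (since 352237824 − 383·919681 = 1)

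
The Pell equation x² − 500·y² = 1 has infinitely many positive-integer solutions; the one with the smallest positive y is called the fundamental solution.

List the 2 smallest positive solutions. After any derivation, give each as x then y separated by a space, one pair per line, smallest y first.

√500 = [22; 2,1,3,2,1,…,1,2,44, …], period ℓ=14 (even) → k=13
a_0=22:  p_0=22·1+0=22,  q_0=22·0+1=1
a_1=2:  p_1=2·22+1=45,  q_1=2·1+0=2
a_2=1:  p_2=1·45+22=67,  q_2=1·2+1=3
a_3=3:  p_3=3·67+45=246,  q_3=3·3+2=11
a_4=2:  p_4=2·246+67=559,  q_4=2·11+3=25
a_5=1:  p_5=1·559+246=805,  q_5=1·25+11=36
a_6=1:  p_6=1·805+559=1364,  q_6=1·36+25=61
a_7=10:  p_7=10·1364+805=14445,  q_7=10·61+36=646
a_8=1:  p_8=1·14445+1364=15809,  q_8=1·646+61=707
a_9=1:  p_9=1·15809+14445=30254,  q_9=1·707+646=1353
a_10=2:  p_10=2·30254+15809=76317,  q_10=2·1353+707=3413
a_11=3:  p_11=3·76317+30254=259205,  q_11=3·3413+1353=11592
a_12=1:  p_12=1·259205+76317=335522,  q_12=1·11592+3413=15005
a_13=2:  p_13=2·335522+259205=930249,  q_13=2·15005+11592=41602
→ (930249, 41602).  Check: 930249²=865363202001, 500·41602²=865363202000, difference 1.
n=2: (930249,41602)∘(930249,41602) = (930249·930249+500·41602·41602, 930249·41602+41602·930249) = (1730726404001,77400437796)

930249 41602
1730726404001 77400437796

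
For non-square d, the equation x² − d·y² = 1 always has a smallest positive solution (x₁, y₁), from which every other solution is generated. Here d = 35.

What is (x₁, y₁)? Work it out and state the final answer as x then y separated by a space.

[5; 1,10] for √35; ℓ=2 ⇒ convergent index 1
step 0: (5, 1)  from 5·(1,0) + (0,1)
step 1: (6, 1)  from 1·(5,1) + (1,0)
(x₁, y₁) = (6, 1);  6² − 35·1² = 1 ✓

6 1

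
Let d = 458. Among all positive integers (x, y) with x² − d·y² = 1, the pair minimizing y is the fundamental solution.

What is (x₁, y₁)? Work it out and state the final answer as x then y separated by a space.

√458 → a₀=21, period (2,2,42); ℓ=3 odd so k=5
k=0  a_k=21  p_k/q_k = 21/1
…
k=4  a_k=2  p_k/q_k = 9181/429
k=5  a_k=2  p_k/q_k = 22899/1070
fundamental: x₁=22899, y₁=1070  (since 524364201 − 458·1144900 = 1)

22899 1070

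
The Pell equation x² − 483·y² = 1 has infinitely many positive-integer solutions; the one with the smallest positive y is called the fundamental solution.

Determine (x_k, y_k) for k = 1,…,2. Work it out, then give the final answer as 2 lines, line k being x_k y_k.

√483 = [21; 1,42, …], period ℓ=2 (even) → k=1
a_0=21:  p_0=21·1+0=21,  q_0=21·0+1=1
a_1=1:  p_1=1·21+1=22,  q_1=1·1+0=1
→ (22, 1).  Check: 22²=484, 483·1²=483, difference 1.
(x_2, y_2) = (22·22 + 483·1·1, 22·1 + 1·22) = (967, 44)

22 1
967 44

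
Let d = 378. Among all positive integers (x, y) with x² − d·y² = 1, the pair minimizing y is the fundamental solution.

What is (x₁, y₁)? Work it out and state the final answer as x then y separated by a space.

8749 450

d=378: √d = [19; 2,3,1,4,1,3,2,38] (ℓ=8, even), read p_7/q_7
i=0: a=19 ⇒ p=19, q=1
i=1: a=2 ⇒ p=39, q=2
…
i=4: a=4 ⇒ p=836, q=43
i=5: a=1 ⇒ p=1011, q=52
i=6: a=3 ⇒ p=3869, q=199
i=7: a=2 ⇒ p=8749, q=450
(x₁, y₁) = (8749, 450);  8749² − 378·450² = 1 ✓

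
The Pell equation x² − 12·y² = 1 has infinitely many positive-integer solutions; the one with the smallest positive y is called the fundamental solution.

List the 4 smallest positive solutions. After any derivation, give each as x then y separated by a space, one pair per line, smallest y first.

√12 = [3; 2,6, …], period ℓ=2 (even) → k=1
i=0: a=3 ⇒ p=3, q=1
i=1: a=2 ⇒ p=7, q=2
→ (7, 2).  Check: 7²=49, 12·2²=48, difference 1.
(x_2, y_2) = (7·7 + 12·2·2, 7·2 + 2·7) = (97, 28)
(x_3, y_3) = (7·97 + 12·2·28, 7·28 + 2·97) = (1351, 390)
(x_4, y_4) = (7·1351 + 12·2·390, 7·390 + 2·1351) = (18817, 5432)

7 2
97 28
1351 390
18817 5432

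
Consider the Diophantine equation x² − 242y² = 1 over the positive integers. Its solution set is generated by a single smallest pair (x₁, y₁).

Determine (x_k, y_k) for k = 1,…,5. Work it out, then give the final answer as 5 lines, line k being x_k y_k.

19601 1260
768398401 49394520
30122754096401 1936363971780
1180872205318713601 75909340372325040
46292552162781456490001 2975797959339522246300

√242 = [15; 1,1,3,1,14,1,3,1,1,30, …], period ℓ=10 (even) → k=9
a_0=15:  p_0=15·1+0=15,  q_0=15·0+1=1
a_1=1:  p_1=1·15+1=16,  q_1=1·1+0=1
a_2=1:  p_2=1·16+15=31,  q_2=1·1+1=2
a_3=3:  p_3=3·31+16=109,  q_3=3·2+1=7
a_4=1:  p_4=1·109+31=140,  q_4=1·7+2=9
a_5=14:  p_5=14·140+109=2069,  q_5=14·9+7=133
a_6=1:  p_6=1·2069+140=2209,  q_6=1·133+9=142
a_7=3:  p_7=3·2209+2069=8696,  q_7=3·142+133=559
a_8=1:  p_8=1·8696+2209=10905,  q_8=1·559+142=701
a_9=1:  p_9=1·10905+8696=19601,  q_9=1·701+559=1260
(x₁, y₁) = (19601, 1260);  19601² − 242·1260² = 1 ✓
n=2: (19601,1260)∘(19601,1260) = (19601·19601+242·1260·1260, 19601·1260+1260·19601) = (768398401,49394520)
n=3: (768398401,49394520)∘(19601,1260) = (19601·768398401+242·1260·49394520, 19601·49394520+1260·768398401) = (30122754096401,1936363971780)
n=4: (30122754096401,1936363971780)∘(19601,1260) = (19601·30122754096401+242·1260·1936363971780, 19601·1936363971780+1260·30122754096401) = (1180872205318713601,75909340372325040)
n=5: (1180872205318713601,75909340372325040)∘(19601,1260) = (19601·1180872205318713601+242·1260·75909340372325040, 19601·75909340372325040+1260·1180872205318713601) = (46292552162781456490001,2975797959339522246300)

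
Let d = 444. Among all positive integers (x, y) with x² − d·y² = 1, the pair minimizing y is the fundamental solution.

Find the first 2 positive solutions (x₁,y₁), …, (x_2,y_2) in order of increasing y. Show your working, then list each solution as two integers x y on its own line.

295 14
174049 8260

√444 = [21; 14,42, …], period ℓ=2 (even) → k=1
k=0  a_k=21  p_k/q_k = 21/1
k=1  a_k=14  p_k/q_k = 295/14
fundamental: x₁=295, y₁=14  (since 87025 − 444·196 = 1)
k=2:  x_2 = 295·295+444·14·14 = 174049,  y_2 = 295·14+14·295 = 8260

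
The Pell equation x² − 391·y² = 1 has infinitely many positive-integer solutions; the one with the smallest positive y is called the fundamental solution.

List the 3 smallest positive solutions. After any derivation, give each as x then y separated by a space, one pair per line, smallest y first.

[19; 1,3,2,2,1,…,3,1,38] for √391; ℓ=16 ⇒ convergent index 15
a_0=19:  p_0=19·1+0=19,  q_0=19·0+1=1
…
a_3=2:  p_3=2·79+20=178,  q_3=2·4+1=9
…
a_8=19:  p_8=19·2709+1048=52519,  q_8=19·137+53=2656
…
a_10=1:  p_10=1·107747+52519=160266,  q_10=1·5449+2656=8105
…
a_14=3:  p_14=3·1660597+696292=5678083,  q_14=3·83980+35213=287153
a_15=1:  p_15=1·5678083+1660597=7338680,  q_15=1·287153+83980=371133
(x₁, y₁) = (7338680, 371133);  7338680² − 391·371133² = 1 ✓
k=2:  x_2 = 7338680·7338680+391·371133·371133 = 107712448284799,  y_2 = 7338680·371133+371133·7338680 = 5447252648880
k=3:  x_3 = 7338680·107712448284799+391·371133·5447252648880 = 1580934379957370111960,  y_3 = 7338680·5447252648880+371133·107712448284799 = 79951288138564985667

7338680 371133
107712448284799 5447252648880
1580934379957370111960 79951288138564985667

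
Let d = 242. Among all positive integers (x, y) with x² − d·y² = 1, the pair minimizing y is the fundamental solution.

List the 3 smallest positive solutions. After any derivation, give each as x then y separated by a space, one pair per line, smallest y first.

19601 1260
768398401 49394520
30122754096401 1936363971780

[15; 1,1,3,1,14,1,3,1,1,30] for √242; ℓ=10 ⇒ convergent index 9
k=0  a_k=15  p_k/q_k = 15/1
k=1  a_k=1  p_k/q_k = 16/1
…
k=8  a_k=1  p_k/q_k = 10905/701
k=9  a_k=1  p_k/q_k = 19601/1260
(x₁, y₁) = (19601, 1260);  19601² − 242·1260² = 1 ✓
k=2:  x_2 = 19601·19601+242·1260·1260 = 768398401,  y_2 = 19601·1260+1260·19601 = 49394520
k=3:  x_3 = 19601·768398401+242·1260·49394520 = 30122754096401,  y_3 = 19601·49394520+1260·768398401 = 1936363971780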